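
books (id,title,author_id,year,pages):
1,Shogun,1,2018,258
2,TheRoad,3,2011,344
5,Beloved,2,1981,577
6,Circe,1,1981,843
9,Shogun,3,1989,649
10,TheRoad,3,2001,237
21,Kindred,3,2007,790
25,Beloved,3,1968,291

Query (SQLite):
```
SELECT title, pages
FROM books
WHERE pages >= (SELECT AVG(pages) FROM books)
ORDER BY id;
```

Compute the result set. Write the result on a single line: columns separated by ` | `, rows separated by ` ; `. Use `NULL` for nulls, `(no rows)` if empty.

Scalar subquery: AVG(pages) over all books rows = 498.625.
Keep rows where pages >= that value.

Beloved | 577 ; Circe | 843 ; Shogun | 649 ; Kindred | 790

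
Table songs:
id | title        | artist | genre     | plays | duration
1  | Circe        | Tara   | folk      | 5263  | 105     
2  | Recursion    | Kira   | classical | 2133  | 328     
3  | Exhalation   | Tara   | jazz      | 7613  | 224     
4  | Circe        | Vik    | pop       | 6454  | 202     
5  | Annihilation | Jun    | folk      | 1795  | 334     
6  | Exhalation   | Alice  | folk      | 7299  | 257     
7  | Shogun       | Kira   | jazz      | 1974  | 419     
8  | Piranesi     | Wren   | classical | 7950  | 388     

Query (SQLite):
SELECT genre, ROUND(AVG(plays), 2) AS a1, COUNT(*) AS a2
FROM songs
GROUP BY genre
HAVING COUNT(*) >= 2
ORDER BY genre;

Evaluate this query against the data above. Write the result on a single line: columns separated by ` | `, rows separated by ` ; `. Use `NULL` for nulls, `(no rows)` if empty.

Group songs by genre.
Per group compute: ROUND(AVG(plays), 2), COUNT(*).
HAVING: drop groups with fewer than 2 rows.
  classical: ids {2, 8} → ROUND(AVG(plays), 2)=5041.5, COUNT(*)=2
  folk: ids {1, 5, 6} → ROUND(AVG(plays), 2)=4785.67, COUNT(*)=3
  jazz: ids {3, 7} → ROUND(AVG(plays), 2)=4793.5, COUNT(*)=2
  pop: ids {4} → ROUND(AVG(plays), 2)=6454, COUNT(*)=1

classical | 5041.5 | 2 ; folk | 4785.67 | 3 ; jazz | 4793.5 | 2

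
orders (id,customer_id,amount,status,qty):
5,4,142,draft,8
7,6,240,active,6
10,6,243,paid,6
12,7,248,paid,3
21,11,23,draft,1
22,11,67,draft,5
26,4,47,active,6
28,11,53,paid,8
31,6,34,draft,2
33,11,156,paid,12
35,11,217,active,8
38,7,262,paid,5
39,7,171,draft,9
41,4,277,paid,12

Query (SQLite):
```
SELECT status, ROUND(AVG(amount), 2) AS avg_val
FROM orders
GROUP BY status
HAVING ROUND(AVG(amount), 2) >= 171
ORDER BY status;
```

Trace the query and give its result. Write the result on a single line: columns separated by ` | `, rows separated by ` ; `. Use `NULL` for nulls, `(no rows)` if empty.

paid | 206.5

Partition orders by status; compute ROUND(AVG(amount), 2) within each group.
HAVING: keep groups where ROUND(AVG(amount), 2) >= 171.
  active: ids {7, 26, 35} → ROUND(AVG(amount), 2)=168
  draft: ids {5, 21, 22, 31, 39} → ROUND(AVG(amount), 2)=87.4
  paid: ids {10, 12, 28, 33, 38, 41} → ROUND(AVG(amount), 2)=206.5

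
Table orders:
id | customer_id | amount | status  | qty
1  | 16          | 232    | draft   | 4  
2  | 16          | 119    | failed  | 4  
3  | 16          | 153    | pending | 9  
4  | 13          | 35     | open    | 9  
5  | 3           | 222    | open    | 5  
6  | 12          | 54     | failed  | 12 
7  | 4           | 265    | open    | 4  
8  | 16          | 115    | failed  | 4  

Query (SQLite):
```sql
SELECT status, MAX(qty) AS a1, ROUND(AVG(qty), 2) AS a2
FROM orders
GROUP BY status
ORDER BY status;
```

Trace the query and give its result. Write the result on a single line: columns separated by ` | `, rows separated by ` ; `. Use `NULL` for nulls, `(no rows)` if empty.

Group orders by status.
Per group compute: MAX(qty), ROUND(AVG(qty), 2).
  draft: ids {1} → MAX(qty)=4, ROUND(AVG(qty), 2)=4
  failed: ids {2, 6, 8} → MAX(qty)=12, ROUND(AVG(qty), 2)=6.67
  open: ids {4, 5, 7} → MAX(qty)=9, ROUND(AVG(qty), 2)=6
  pending: ids {3} → MAX(qty)=9, ROUND(AVG(qty), 2)=9

draft | 4 | 4 ; failed | 12 | 6.67 ; open | 9 | 6 ; pending | 9 | 9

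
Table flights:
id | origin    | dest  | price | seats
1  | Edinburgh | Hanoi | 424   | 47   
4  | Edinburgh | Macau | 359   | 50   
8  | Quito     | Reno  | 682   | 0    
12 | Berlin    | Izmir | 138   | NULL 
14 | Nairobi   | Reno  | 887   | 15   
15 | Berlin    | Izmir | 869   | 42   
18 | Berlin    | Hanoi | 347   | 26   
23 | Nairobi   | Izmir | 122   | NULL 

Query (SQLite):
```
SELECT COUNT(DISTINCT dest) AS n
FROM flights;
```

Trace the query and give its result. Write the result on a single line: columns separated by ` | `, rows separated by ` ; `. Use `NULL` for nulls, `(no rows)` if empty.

4

Count distinct non-NULL dest values.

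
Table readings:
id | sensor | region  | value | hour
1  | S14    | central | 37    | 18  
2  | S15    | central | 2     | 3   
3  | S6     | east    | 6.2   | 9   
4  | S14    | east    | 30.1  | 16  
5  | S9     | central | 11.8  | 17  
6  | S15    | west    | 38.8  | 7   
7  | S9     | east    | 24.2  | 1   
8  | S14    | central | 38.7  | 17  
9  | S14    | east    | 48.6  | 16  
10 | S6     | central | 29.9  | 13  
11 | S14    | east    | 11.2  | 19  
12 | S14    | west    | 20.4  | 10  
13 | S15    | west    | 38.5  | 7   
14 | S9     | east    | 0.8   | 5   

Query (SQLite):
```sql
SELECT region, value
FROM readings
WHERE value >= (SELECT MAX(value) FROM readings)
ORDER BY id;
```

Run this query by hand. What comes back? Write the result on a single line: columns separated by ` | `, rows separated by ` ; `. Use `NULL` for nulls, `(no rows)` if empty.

Scalar subquery: MAX(value) over all readings rows = 48.6.
Keep rows where value >= that value.

east | 48.6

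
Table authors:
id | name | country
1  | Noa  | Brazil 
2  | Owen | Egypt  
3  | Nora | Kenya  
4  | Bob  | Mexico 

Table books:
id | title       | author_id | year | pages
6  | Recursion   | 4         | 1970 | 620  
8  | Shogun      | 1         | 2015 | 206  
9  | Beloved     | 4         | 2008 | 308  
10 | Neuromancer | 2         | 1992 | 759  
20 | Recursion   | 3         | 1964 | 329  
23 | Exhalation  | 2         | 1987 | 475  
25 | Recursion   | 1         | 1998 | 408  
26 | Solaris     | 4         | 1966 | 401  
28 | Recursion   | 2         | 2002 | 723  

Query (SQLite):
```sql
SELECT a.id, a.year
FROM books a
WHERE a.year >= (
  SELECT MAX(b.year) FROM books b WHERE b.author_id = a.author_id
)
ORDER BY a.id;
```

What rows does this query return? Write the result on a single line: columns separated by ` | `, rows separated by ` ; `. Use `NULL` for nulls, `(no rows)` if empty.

For each books row a, compute MAX(year) over rows sharing a.author_id.
Keep row a if a.year >= that per-group MAX.
  author_id=1: MAX(year) = 2015
  author_id=2: MAX(year) = 2002
  author_id=3: MAX(year) = 1964
  author_id=4: MAX(year) = 2008

8 | 2015 ; 9 | 2008 ; 20 | 1964 ; 28 | 2002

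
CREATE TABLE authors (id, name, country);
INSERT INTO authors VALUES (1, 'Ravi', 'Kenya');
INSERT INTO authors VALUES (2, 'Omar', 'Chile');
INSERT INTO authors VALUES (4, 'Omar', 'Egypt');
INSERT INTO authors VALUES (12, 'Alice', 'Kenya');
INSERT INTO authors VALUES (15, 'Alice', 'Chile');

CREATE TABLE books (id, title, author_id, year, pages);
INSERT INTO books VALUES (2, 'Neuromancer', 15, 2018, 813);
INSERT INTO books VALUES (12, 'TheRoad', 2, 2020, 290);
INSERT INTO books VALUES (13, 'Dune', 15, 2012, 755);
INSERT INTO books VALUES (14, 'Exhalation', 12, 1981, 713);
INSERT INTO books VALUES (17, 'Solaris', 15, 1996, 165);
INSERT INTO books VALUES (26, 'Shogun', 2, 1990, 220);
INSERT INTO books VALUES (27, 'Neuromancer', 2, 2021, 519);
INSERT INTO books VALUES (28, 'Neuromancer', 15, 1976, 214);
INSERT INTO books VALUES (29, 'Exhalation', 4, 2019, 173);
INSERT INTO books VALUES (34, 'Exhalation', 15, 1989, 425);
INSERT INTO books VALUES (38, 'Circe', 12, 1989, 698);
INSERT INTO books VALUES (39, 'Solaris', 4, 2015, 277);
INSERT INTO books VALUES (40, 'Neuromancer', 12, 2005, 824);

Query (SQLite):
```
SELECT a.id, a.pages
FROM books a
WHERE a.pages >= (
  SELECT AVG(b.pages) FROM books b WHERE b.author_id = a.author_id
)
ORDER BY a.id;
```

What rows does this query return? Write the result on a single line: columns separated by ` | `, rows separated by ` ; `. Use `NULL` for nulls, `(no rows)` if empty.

2 | 813 ; 13 | 755 ; 27 | 519 ; 39 | 277 ; 40 | 824

For each books row a, compute AVG(pages) over rows sharing a.author_id.
Keep row a if a.pages >= that per-group AVG.
  author_id=2: AVG(pages) = 343.0
  author_id=4: AVG(pages) = 225.0
  author_id=12: AVG(pages) = 745.0
  author_id=15: AVG(pages) = 474.4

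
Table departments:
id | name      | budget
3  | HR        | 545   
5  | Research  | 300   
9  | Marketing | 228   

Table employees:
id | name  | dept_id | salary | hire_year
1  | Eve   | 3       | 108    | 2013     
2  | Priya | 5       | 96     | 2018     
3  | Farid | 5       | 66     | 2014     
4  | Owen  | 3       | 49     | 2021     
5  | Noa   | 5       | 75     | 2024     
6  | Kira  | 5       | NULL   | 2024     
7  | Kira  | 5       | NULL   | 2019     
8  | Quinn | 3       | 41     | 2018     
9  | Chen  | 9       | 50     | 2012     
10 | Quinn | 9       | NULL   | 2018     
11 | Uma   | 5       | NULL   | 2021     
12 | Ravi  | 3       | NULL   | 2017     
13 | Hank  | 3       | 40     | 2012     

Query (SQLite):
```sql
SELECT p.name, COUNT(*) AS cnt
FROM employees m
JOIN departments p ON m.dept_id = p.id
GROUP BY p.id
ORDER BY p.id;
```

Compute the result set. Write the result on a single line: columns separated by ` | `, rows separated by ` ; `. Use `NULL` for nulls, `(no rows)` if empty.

Join each employees row to its departments via dept_id.
Group joined rows by departments.id; compute COUNT(*) per group.
  3: ids {1, 4, 8, 12, 13} → COUNT(*)=5
  5: ids {2, 3, 5, 6, 7, 11} → COUNT(*)=6
  9: ids {9, 10} → COUNT(*)=2

HR | 5 ; Research | 6 ; Marketing | 2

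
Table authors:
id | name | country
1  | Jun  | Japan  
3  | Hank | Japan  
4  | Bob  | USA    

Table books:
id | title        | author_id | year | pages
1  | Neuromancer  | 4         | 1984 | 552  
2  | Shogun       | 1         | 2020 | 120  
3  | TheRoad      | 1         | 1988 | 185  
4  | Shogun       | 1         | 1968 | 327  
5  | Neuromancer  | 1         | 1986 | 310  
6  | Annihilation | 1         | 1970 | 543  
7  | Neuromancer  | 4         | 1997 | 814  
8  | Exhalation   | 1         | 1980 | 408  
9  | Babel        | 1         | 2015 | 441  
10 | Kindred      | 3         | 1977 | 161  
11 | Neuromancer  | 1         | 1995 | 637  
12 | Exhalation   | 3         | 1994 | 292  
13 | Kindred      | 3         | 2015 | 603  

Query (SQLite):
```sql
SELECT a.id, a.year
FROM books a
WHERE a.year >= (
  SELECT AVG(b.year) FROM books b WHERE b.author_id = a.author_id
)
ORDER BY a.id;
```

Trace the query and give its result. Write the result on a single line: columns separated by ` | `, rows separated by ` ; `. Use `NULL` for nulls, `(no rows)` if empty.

For each books row a, compute AVG(year) over rows sharing a.author_id.
Keep row a if a.year >= that per-group AVG.
  author_id=1: AVG(year) = 1990.25
  author_id=3: AVG(year) = 1995.333333
  author_id=4: AVG(year) = 1990.5

2 | 2020 ; 7 | 1997 ; 9 | 2015 ; 11 | 1995 ; 13 | 2015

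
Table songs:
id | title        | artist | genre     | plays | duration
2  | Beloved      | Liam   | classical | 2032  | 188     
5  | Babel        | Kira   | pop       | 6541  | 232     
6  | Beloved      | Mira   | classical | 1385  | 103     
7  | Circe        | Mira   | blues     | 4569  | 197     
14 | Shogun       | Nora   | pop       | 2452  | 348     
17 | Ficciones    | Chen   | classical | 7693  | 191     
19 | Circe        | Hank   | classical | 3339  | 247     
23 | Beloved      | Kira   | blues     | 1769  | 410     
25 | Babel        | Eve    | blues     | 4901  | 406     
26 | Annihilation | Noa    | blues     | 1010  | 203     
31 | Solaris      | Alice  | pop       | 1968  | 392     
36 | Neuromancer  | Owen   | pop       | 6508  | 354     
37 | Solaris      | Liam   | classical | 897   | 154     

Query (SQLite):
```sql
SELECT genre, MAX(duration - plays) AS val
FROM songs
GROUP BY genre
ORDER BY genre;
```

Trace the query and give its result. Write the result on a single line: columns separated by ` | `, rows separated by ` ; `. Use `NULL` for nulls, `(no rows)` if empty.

For each row compute duration - plays.
Group by genre; take MAX of the expression per group.
  blues: ids {7, 23, 25, 26} → MAX(duration - plays)=-807
  classical: ids {2, 6, 17, 19, 37} → MAX(duration - plays)=-743
  pop: ids {5, 14, 31, 36} → MAX(duration - plays)=-1576

blues | -807 ; classical | -743 ; pop | -1576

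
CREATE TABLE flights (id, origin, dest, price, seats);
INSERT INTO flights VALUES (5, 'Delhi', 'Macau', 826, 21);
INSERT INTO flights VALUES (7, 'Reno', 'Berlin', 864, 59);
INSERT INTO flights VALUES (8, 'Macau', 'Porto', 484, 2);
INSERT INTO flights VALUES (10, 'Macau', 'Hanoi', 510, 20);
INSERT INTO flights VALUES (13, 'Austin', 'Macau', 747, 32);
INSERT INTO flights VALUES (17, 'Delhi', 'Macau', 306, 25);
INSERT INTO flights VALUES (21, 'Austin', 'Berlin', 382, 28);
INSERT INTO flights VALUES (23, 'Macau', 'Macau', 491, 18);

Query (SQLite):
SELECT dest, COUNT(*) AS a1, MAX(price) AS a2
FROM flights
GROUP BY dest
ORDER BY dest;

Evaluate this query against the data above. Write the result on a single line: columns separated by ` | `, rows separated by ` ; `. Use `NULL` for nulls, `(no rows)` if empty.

Berlin | 2 | 864 ; Hanoi | 1 | 510 ; Macau | 4 | 826 ; Porto | 1 | 484

Group flights by dest.
Per group compute: COUNT(*), MAX(price).
  Berlin: ids {7, 21} → COUNT(*)=2, MAX(price)=864
  Hanoi: ids {10} → COUNT(*)=1, MAX(price)=510
  Macau: ids {5, 13, 17, 23} → COUNT(*)=4, MAX(price)=826
  Porto: ids {8} → COUNT(*)=1, MAX(price)=484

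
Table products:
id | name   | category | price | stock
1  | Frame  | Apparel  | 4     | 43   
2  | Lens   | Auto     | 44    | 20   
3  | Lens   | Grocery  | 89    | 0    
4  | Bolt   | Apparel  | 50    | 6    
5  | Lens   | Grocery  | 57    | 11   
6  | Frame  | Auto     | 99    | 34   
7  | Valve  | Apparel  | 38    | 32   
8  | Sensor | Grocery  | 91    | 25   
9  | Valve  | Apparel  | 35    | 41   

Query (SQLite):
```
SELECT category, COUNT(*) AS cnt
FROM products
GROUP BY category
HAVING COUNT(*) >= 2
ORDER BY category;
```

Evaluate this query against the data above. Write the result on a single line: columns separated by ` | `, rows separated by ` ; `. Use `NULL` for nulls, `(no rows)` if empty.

Partition products by category; compute COUNT(*) within each group.
HAVING: keep groups with count ≥ 2.
  Apparel: ids {1, 4, 7, 9} → COUNT(*)=4
  Auto: ids {2, 6} → COUNT(*)=2
  Grocery: ids {3, 5, 8} → COUNT(*)=3

Apparel | 4 ; Auto | 2 ; Grocery | 3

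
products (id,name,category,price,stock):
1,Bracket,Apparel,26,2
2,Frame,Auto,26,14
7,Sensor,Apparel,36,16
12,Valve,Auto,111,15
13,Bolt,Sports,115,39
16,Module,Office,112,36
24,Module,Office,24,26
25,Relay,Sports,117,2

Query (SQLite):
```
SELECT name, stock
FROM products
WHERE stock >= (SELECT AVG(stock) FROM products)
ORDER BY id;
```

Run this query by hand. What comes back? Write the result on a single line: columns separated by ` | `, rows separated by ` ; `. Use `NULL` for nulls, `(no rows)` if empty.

Scalar subquery: AVG(stock) over all products rows = 18.75.
Keep rows where stock >= that value.

Bolt | 39 ; Module | 36 ; Module | 26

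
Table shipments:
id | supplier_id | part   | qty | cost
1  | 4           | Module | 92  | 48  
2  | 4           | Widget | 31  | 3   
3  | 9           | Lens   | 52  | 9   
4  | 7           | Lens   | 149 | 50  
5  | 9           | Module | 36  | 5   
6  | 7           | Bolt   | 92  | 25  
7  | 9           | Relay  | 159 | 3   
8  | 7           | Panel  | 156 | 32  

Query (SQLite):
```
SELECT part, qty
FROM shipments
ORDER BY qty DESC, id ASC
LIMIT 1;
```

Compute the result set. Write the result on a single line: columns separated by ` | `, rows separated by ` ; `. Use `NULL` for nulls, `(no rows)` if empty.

Relay | 159

Sort by qty desc, tiebreak id asc: (159, id=7), (156, id=8), (149, id=4), (92, id=1) …. Take first 1.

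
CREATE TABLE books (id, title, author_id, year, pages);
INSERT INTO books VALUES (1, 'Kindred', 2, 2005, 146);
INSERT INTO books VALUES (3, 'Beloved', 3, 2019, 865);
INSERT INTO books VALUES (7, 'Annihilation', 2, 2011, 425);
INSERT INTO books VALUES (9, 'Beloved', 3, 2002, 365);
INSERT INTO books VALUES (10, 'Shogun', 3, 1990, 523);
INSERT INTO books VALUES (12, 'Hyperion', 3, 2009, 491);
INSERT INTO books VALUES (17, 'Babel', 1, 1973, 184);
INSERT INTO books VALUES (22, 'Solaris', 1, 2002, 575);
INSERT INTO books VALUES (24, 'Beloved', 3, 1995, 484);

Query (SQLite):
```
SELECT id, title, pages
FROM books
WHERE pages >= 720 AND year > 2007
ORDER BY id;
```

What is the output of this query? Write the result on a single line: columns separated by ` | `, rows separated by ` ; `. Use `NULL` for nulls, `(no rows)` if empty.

pages >= 720: ids {3}
year > 2007: ids {3, 7, 12}
Combine with AND.

3 | Beloved | 865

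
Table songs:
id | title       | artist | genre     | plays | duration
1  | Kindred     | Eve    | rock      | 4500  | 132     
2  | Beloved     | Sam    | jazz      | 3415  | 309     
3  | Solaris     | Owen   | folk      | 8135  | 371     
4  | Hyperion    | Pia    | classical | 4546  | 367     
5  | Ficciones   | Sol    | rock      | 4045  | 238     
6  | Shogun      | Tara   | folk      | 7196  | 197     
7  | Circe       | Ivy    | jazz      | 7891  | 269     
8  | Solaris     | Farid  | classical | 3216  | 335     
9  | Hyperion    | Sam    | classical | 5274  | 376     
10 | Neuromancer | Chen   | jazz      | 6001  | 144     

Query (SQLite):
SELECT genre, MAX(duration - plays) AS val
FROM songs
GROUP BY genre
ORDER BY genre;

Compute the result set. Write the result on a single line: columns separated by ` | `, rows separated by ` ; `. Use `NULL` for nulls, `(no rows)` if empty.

For each row compute duration - plays.
Group by genre; take MAX of the expression per group.
  classical: ids {4, 8, 9} → MAX(duration - plays)=-2881
  folk: ids {3, 6} → MAX(duration - plays)=-6999
  jazz: ids {2, 7, 10} → MAX(duration - plays)=-3106
  rock: ids {1, 5} → MAX(duration - plays)=-3807

classical | -2881 ; folk | -6999 ; jazz | -3106 ; rock | -3807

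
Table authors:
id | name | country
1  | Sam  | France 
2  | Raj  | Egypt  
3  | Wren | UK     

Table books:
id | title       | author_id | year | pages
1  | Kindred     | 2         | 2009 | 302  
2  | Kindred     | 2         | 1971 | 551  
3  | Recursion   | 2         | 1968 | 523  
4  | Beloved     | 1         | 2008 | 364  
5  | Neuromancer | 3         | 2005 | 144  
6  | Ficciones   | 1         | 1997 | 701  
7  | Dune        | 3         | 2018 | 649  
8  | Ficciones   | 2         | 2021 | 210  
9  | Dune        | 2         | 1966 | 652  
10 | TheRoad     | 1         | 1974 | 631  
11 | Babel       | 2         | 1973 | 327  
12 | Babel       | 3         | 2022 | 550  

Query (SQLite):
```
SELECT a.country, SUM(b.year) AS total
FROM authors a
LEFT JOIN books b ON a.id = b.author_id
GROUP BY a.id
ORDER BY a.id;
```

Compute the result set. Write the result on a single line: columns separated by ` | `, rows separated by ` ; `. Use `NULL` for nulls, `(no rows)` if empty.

LEFT JOIN keeps every authors row; unmatched ones get NULL for books columns.
Group by authors.id and compute SUM(b.year). SUM over an all-NULL group is NULL.
  1: ids {4, 6, 10} → SUM(b.year)=5979
  2: ids {1, 2, 3, 8, 9, 11} → SUM(b.year)=11908
  3: ids {5, 7, 12} → SUM(b.year)=6045

France | 5979 ; Egypt | 11908 ; UK | 6045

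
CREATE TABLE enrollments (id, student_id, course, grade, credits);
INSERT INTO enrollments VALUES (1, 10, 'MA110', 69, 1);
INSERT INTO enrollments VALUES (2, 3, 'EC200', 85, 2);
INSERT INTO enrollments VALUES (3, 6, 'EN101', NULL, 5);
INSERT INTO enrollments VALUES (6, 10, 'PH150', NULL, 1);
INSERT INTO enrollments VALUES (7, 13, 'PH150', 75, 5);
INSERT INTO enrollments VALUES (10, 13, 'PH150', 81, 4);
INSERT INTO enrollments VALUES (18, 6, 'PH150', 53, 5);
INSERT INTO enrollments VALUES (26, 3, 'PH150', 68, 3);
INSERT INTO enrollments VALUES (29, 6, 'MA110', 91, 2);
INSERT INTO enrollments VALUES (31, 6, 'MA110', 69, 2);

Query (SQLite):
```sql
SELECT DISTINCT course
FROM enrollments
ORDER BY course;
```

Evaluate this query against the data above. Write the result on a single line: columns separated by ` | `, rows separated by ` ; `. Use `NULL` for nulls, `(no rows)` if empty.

Collect distinct course values from enrollments.

EC200 ; EN101 ; MA110 ; PH150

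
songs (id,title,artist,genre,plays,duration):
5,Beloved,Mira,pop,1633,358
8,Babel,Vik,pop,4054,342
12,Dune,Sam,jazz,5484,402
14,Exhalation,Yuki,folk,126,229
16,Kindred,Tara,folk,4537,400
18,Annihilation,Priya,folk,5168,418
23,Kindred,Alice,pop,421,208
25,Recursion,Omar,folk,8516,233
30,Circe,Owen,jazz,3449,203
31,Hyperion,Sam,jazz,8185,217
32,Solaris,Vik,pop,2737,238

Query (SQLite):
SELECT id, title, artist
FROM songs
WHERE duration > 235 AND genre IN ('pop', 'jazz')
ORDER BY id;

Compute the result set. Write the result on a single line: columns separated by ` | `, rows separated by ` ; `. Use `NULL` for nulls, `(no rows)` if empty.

5 | Beloved | Mira ; 8 | Babel | Vik ; 12 | Dune | Sam ; 32 | Solaris | Vik

duration > 235: ids {5, 8, 12, 16, 18, 32}
genre IN ('pop', 'jazz'): ids {5, 8, 12, 23, 30, 31, 32}
Combine with AND.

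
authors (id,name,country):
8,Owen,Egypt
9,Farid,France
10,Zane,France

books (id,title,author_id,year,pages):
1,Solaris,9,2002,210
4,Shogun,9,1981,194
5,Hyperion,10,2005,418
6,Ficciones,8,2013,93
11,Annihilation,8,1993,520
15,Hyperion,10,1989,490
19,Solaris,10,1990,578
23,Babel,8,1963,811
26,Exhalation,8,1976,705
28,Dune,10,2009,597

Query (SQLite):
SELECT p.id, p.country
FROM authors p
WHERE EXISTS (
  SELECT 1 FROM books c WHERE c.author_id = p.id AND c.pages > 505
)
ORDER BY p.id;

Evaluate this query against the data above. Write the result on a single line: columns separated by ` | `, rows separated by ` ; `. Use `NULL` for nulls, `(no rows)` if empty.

For each authors row, check whether any books with matching author_id has pages > 505.
Keep rows where that is true.

8 | Egypt ; 10 | France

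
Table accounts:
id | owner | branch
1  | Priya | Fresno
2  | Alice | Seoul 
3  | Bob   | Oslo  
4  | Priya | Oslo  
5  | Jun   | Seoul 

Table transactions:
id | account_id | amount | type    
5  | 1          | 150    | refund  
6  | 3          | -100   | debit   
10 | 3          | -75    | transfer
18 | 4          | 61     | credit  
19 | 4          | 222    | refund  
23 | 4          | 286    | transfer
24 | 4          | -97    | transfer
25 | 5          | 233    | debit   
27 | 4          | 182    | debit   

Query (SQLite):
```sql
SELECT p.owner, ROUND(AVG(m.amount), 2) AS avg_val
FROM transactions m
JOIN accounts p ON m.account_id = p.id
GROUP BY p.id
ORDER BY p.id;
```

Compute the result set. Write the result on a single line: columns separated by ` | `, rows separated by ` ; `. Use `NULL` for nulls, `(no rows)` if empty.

Priya | 150 ; Bob | -87.5 ; Priya | 130.8 ; Jun | 233

Join each transactions row to its accounts via account_id.
Group joined rows by accounts.id; compute ROUND(AVG(m.amount), 2) per group.
  1: ids {5} → ROUND(AVG(m.amount), 2)=150
  3: ids {6, 10} → ROUND(AVG(m.amount), 2)=-87.5
  4: ids {18, 19, 23, 24, 27} → ROUND(AVG(m.amount), 2)=130.8
  5: ids {25} → ROUND(AVG(m.amount), 2)=233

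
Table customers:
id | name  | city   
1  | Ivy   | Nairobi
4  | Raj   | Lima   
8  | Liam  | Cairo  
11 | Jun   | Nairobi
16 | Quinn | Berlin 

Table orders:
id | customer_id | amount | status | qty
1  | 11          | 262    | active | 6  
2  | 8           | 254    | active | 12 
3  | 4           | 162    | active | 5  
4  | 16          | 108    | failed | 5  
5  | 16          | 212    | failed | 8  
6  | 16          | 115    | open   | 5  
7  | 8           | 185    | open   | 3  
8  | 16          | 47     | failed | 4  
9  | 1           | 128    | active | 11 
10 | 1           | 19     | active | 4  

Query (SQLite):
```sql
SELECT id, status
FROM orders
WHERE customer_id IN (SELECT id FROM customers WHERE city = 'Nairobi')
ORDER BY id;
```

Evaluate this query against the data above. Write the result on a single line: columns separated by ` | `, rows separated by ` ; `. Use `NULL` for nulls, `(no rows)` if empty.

Inner query: customers.id where city = 'Nairobi'.
Outer: keep orders rows whose customer_id is in that set.
Inner query → {1, 11}

1 | active ; 9 | active ; 10 | active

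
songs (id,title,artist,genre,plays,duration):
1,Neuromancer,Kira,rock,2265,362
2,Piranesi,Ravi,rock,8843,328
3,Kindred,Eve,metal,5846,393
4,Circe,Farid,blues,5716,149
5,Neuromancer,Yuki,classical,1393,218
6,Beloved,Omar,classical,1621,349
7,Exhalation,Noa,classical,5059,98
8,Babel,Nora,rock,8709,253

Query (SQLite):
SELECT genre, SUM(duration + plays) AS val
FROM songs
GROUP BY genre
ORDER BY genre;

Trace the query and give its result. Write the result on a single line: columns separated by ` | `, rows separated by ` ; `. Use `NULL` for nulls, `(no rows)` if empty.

For each row compute duration + plays.
Group by genre; take SUM of the expression per group.
  blues: ids {4} → SUM(duration + plays)=5865
  classical: ids {5, 6, 7} → SUM(duration + plays)=8738
  metal: ids {3} → SUM(duration + plays)=6239
  rock: ids {1, 2, 8} → SUM(duration + plays)=20760

blues | 5865 ; classical | 8738 ; metal | 6239 ; rock | 20760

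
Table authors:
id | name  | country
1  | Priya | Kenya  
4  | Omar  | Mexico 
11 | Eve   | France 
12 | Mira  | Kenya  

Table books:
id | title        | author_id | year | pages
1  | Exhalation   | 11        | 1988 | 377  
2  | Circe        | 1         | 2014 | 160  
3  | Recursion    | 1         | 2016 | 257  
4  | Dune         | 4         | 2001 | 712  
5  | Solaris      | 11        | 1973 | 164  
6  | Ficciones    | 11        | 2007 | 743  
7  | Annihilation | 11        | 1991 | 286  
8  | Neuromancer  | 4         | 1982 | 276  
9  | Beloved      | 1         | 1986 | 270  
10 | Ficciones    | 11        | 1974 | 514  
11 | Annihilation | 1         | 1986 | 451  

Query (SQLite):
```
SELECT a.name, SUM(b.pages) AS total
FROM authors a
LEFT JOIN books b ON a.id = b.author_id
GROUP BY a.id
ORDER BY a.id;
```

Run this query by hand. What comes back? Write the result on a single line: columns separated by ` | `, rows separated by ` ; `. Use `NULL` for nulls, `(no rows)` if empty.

Priya | 1138 ; Omar | 988 ; Eve | 2084 ; Mira | NULL

LEFT JOIN keeps every authors row; unmatched ones get NULL for books columns.
Group by authors.id and compute SUM(b.pages). SUM over an all-NULL group is NULL.
  1: ids {2, 3, 9, 11} → SUM(b.pages)=1138
  4: ids {4, 8} → SUM(b.pages)=988
  11: ids {1, 5, 6, 7, 10} → SUM(b.pages)=2084
  12: ids {—} → SUM(b.pages)=NULL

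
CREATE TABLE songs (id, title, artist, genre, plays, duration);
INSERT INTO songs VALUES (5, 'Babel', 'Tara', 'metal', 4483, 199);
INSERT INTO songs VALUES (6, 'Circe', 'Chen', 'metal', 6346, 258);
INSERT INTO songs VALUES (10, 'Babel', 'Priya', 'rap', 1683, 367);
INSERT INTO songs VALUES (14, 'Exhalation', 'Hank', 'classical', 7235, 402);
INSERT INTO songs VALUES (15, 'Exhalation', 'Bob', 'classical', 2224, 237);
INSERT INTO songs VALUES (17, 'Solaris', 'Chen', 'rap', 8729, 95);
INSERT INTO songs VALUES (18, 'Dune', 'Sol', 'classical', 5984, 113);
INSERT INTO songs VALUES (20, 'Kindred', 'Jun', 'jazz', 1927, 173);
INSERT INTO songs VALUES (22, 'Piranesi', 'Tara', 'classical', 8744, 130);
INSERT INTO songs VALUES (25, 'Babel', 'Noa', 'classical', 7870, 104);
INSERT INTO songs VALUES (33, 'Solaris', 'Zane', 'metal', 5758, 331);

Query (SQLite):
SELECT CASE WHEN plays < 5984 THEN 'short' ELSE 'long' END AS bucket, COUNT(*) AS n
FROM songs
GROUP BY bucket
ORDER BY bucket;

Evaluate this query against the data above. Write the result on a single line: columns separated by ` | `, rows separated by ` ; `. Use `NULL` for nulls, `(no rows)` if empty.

Bucket rows by plays < 5984 → 'short' else 'long'; count each bucket.

long | 6 ; short | 5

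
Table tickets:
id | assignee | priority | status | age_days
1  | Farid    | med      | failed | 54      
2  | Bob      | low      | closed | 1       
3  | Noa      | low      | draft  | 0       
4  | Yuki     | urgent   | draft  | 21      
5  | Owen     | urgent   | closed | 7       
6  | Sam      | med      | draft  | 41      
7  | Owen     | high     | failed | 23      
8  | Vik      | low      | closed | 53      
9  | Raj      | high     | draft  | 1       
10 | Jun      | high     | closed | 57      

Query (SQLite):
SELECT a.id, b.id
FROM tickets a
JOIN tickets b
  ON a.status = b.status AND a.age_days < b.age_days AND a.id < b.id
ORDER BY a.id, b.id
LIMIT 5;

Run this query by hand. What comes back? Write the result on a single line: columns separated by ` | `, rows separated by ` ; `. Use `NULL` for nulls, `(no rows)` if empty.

2 | 5 ; 2 | 8 ; 2 | 10 ; 3 | 4 ; 3 | 6

Pairs (a,b) with same status, a.age_days < b.age_days, a.id < b.id.
status groups: closed:{2,5,8,10} draft:{3,4,6,9} failed:{1,7}
Ordered by (a.id, b.id); first 5.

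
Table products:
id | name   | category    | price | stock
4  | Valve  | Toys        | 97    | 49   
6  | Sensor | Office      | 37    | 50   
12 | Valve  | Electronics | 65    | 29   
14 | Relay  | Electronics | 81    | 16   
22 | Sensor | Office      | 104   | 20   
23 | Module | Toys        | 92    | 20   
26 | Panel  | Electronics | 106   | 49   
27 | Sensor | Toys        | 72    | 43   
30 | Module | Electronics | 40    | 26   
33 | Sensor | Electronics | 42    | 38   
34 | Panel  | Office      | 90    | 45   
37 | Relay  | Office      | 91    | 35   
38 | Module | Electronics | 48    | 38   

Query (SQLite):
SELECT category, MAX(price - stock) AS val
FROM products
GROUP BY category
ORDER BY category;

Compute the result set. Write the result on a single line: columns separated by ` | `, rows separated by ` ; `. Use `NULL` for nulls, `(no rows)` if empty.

Electronics | 65 ; Office | 84 ; Toys | 72

For each row compute price - stock.
Group by category; take MAX of the expression per group.
  Electronics: ids {12, 14, 26, 30, 33, 38} → MAX(price - stock)=65
  Office: ids {6, 22, 34, 37} → MAX(price - stock)=84
  Toys: ids {4, 23, 27} → MAX(price - stock)=72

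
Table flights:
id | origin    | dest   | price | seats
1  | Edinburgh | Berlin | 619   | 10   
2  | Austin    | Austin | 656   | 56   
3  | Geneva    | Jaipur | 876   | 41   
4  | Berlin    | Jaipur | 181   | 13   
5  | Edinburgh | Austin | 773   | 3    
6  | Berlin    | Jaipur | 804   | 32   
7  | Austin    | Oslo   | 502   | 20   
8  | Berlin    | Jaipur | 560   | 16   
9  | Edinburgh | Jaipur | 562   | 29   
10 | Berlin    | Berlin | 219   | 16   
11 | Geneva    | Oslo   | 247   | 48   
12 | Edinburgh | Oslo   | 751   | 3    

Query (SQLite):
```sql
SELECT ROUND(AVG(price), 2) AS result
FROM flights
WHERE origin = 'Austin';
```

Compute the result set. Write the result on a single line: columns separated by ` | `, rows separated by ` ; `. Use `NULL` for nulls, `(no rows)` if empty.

579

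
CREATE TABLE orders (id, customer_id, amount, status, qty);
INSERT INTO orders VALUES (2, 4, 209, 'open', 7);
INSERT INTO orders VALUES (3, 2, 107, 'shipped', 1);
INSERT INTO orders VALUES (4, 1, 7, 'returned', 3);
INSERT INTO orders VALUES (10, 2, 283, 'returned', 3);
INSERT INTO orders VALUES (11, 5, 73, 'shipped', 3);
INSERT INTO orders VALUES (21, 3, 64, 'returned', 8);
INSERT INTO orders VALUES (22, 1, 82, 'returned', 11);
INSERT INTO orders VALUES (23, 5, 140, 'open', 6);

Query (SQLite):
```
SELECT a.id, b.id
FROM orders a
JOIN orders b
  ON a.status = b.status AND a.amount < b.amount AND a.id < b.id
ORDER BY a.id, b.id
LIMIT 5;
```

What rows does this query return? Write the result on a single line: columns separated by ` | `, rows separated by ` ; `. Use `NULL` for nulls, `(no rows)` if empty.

4 | 10 ; 4 | 21 ; 4 | 22 ; 21 | 22

Pairs (a,b) with same status, a.amount < b.amount, a.id < b.id.
status groups: open:{2,23} returned:{4,10,21,22} shipped:{3,11}
Ordered by (a.id, b.id); first 5.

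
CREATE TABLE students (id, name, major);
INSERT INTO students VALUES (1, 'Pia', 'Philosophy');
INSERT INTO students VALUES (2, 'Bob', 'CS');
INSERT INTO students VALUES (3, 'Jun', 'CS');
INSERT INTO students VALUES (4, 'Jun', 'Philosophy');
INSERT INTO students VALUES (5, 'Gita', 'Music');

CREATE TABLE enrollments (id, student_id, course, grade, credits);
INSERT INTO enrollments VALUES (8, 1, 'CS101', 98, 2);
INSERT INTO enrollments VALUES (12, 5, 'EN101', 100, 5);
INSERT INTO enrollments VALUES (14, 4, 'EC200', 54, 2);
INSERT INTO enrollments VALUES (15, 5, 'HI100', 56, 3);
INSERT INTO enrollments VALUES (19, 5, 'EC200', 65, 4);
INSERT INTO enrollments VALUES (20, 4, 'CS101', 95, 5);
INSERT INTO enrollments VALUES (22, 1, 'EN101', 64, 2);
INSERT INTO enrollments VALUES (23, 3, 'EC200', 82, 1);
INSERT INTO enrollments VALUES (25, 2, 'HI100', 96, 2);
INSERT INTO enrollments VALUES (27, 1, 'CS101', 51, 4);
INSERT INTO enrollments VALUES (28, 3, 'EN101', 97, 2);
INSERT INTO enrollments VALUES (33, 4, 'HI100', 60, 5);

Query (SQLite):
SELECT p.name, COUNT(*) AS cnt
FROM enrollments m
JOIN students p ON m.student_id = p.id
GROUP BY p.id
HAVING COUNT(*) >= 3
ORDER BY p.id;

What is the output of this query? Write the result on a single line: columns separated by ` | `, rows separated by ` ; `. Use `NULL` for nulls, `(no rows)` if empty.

Pia | 3 ; Jun | 3 ; Gita | 3

Join each enrollments row to its students via student_id.
Group joined rows by students.id; compute COUNT(*) per group.
HAVING: keep groups with count ≥ 3.
  1: ids {8, 22, 27} → COUNT(*)=3
  2: ids {25} → COUNT(*)=1
  3: ids {23, 28} → COUNT(*)=2
  4: ids {14, 20, 33} → COUNT(*)=3
  5: ids {12, 15, 19} → COUNT(*)=3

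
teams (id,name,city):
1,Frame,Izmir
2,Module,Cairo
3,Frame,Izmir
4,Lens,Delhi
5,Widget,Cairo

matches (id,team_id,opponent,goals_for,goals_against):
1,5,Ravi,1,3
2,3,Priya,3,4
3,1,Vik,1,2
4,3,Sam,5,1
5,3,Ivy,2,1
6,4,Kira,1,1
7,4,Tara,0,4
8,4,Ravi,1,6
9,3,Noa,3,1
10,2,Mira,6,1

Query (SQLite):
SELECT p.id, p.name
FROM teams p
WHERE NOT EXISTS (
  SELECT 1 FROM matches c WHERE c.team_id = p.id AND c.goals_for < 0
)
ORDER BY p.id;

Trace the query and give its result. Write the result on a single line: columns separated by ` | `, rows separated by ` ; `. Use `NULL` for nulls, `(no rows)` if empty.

For each teams row, check whether any matches with matching team_id has goals_for < 0.
Keep rows where that is false.

1 | Frame ; 2 | Module ; 3 | Frame ; 4 | Lens ; 5 | Widget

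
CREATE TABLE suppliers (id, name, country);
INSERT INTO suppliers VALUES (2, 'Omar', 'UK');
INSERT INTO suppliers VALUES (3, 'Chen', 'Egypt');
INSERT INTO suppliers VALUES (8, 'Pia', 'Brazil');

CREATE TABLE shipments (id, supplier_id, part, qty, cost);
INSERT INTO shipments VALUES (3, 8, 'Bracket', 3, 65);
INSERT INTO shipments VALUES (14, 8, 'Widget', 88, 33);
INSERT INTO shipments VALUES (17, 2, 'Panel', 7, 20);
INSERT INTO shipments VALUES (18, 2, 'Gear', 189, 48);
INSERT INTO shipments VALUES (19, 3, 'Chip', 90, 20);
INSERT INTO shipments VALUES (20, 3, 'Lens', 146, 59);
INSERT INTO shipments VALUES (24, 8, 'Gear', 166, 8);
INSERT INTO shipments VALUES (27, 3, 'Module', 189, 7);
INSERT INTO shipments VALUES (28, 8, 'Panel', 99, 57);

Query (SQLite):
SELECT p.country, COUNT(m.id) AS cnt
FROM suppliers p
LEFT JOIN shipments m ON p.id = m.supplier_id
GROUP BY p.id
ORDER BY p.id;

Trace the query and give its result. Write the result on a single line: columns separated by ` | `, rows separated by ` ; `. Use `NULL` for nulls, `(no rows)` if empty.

UK | 2 ; Egypt | 3 ; Brazil | 4

LEFT JOIN keeps every suppliers row; unmatched ones get NULL for shipments columns.
Group by suppliers.id and compute COUNT(m.id). COUNT(col) of an all-NULL group is 0.
  2: ids {17, 18} → COUNT(m.id)=2
  3: ids {19, 20, 27} → COUNT(m.id)=3
  8: ids {3, 14, 24, 28} → COUNT(m.id)=4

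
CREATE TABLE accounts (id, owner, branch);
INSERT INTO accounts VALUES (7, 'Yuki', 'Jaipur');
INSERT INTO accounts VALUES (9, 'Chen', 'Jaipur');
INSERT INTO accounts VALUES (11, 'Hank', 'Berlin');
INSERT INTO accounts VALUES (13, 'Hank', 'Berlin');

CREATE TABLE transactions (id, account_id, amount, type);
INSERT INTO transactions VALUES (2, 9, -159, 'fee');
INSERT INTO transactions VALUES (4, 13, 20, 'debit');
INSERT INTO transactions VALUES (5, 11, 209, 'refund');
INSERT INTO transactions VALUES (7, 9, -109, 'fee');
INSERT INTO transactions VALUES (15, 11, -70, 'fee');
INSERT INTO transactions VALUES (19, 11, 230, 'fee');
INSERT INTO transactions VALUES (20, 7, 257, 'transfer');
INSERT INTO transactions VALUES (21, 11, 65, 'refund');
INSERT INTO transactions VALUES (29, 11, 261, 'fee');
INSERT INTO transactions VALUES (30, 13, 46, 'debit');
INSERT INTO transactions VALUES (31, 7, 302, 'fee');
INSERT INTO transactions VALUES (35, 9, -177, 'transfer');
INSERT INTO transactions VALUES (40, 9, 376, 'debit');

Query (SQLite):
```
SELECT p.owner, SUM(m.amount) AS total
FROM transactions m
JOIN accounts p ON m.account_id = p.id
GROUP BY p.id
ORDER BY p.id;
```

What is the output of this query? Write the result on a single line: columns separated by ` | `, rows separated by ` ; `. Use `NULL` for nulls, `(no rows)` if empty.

Yuki | 559 ; Chen | -69 ; Hank | 695 ; Hank | 66

Join each transactions row to its accounts via account_id.
Group joined rows by accounts.id; compute SUM(m.amount) per group.
  7: ids {20, 31} → SUM(m.amount)=559
  9: ids {2, 7, 35, 40} → SUM(m.amount)=-69
  11: ids {5, 15, 19, 21, 29} → SUM(m.amount)=695
  13: ids {4, 30} → SUM(m.amount)=66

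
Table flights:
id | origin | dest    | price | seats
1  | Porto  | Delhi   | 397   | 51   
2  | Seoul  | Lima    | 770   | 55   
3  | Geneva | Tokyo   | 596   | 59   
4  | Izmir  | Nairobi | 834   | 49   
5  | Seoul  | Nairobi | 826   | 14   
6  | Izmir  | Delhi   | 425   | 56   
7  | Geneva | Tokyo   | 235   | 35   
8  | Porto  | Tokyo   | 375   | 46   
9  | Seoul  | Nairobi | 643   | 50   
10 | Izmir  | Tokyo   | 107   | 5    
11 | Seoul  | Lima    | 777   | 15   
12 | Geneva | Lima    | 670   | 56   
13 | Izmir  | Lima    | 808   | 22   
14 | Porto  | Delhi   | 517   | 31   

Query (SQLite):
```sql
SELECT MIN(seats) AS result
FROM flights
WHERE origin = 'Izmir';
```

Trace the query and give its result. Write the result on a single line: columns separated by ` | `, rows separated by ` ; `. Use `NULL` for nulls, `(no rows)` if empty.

Rows where origin='Izmir' → seats values: [49, 56, 5, 22].
MIN of non-NULL values = 5.

5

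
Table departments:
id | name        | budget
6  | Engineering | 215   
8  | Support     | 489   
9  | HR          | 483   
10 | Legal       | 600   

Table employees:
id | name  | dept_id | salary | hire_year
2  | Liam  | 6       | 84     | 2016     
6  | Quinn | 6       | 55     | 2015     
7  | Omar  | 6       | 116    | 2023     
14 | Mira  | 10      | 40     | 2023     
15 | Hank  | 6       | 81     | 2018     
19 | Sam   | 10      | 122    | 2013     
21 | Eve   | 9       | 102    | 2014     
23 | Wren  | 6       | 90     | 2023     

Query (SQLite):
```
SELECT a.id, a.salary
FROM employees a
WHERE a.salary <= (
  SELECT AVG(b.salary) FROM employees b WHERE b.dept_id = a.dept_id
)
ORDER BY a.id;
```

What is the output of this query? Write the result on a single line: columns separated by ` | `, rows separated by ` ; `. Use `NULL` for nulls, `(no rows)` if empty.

2 | 84 ; 6 | 55 ; 14 | 40 ; 15 | 81 ; 21 | 102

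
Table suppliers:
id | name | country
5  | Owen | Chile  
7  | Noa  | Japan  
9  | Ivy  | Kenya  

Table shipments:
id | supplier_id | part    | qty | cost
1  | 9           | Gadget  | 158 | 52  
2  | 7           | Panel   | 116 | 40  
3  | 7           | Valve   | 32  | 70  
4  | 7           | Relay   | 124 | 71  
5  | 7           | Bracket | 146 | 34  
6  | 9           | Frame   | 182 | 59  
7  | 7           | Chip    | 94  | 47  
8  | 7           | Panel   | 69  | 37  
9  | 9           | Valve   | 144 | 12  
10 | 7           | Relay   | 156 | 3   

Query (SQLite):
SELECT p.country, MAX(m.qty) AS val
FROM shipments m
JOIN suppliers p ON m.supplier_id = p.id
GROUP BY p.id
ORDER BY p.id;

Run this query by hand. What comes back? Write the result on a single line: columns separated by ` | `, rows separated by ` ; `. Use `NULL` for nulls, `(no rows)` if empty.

Join each shipments row to its suppliers via supplier_id.
Group joined rows by suppliers.id; compute MAX(m.qty) per group.
  7: ids {2, 3, 4, 5, 7, 8, 10} → MAX(m.qty)=156
  9: ids {1, 6, 9} → MAX(m.qty)=182

Japan | 156 ; Kenya | 182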